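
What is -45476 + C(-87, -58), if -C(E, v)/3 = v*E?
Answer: -60614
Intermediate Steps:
C(E, v) = -3*E*v (C(E, v) = -3*v*E = -3*E*v)
-45476 + C(-87, -58) = -45476 - 3*(-87)*(-58) = -45476 - 15138 = -60614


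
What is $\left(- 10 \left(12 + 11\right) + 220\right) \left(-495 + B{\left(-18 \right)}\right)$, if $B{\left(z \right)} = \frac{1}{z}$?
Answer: $\frac{44555}{9} \approx 4950.6$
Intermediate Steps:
$\left(- 10 \left(12 + 11\right) + 220\right) \left(-495 + B{\left(-18 \right)}\right) = \left(- 10 \left(12 + 11\right) + 220\right) \left(-495 + \frac{1}{-18}\right) = \left(\left(-10\right) 23 + 220\right) \left(-495 - \frac{1}{18}\right) = \left(-230 + 220\right) \left(- \frac{8911}{18}\right) = \left(-10\right) \left(- \frac{8911}{18}\right) = \frac{44555}{9}$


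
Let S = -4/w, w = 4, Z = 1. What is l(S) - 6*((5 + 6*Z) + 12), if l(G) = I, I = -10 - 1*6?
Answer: -154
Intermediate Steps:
I = -16 (I = -10 - 6 = -16)
S = -1 (S = -4/4 = -4*¼ = -1)
l(G) = -16
l(S) - 6*((5 + 6*Z) + 12) = -16 - 6*((5 + 6*1) + 12) = -16 - 6*((5 + 6) + 12) = -16 - 6*(11 + 12) = -16 - 6*23 = -16 - 1*138 = -16 - 138 = -154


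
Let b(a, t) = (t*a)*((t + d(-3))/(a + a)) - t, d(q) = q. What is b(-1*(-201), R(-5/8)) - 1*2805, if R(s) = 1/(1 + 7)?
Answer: -359079/128 ≈ -2805.3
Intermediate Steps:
R(s) = ⅛ (R(s) = 1/8 = ⅛)
b(a, t) = -t + t*(-3 + t)/2 (b(a, t) = (t*a)*((t - 3)/(a + a)) - t = (a*t)*((-3 + t)/((2*a))) - t = (a*t)*((-3 + t)*(1/(2*a))) - t = (a*t)*((-3 + t)/(2*a)) - t = t*(-3 + t)/2 - t = -t + t*(-3 + t)/2)
b(-1*(-201), R(-5/8)) - 1*2805 = (½)*(⅛)*(-5 + ⅛) - 1*2805 = (½)*(⅛)*(-39/8) - 2805 = -39/128 - 2805 = -359079/128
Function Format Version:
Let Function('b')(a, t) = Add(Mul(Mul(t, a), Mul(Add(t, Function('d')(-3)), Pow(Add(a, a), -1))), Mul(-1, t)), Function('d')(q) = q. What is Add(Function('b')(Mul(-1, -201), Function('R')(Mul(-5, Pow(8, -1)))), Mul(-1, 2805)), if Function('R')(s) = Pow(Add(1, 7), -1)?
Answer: Rational(-359079, 128) ≈ -2805.3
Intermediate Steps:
Function('R')(s) = Rational(1, 8) (Function('R')(s) = Pow(8, -1) = Rational(1, 8))
Function('b')(a, t) = Add(Mul(-1, t), Mul(Rational(1, 2), t, Add(-3, t))) (Function('b')(a, t) = Add(Mul(Mul(t, a), Mul(Add(t, -3), Pow(Add(a, a), -1))), Mul(-1, t)) = Add(Mul(Mul(a, t), Mul(Add(-3, t), Pow(Mul(2, a), -1))), Mul(-1, t)) = Add(Mul(Mul(a, t), Mul(Add(-3, t), Mul(Rational(1, 2), Pow(a, -1)))), Mul(-1, t)) = Add(Mul(Mul(a, t), Mul(Rational(1, 2), Pow(a, -1), Add(-3, t))), Mul(-1, t)) = Add(Mul(Rational(1, 2), t, Add(-3, t)), Mul(-1, t)) = Add(Mul(-1, t), Mul(Rational(1, 2), t, Add(-3, t))))
Add(Function('b')(Mul(-1, -201), Function('R')(Mul(-5, Pow(8, -1)))), Mul(-1, 2805)) = Add(Mul(Rational(1, 2), Rational(1, 8), Add(-5, Rational(1, 8))), Mul(-1, 2805)) = Add(Mul(Rational(1, 2), Rational(1, 8), Rational(-39, 8)), -2805) = Add(Rational(-39, 128), -2805) = Rational(-359079, 128)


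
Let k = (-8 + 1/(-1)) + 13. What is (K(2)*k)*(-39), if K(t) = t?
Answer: -312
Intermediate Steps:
k = 4 (k = (-8 - 1) + 13 = -9 + 13 = 4)
(K(2)*k)*(-39) = (2*4)*(-39) = 8*(-39) = -312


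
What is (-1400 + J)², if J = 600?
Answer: 640000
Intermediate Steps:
(-1400 + J)² = (-1400 + 600)² = (-800)² = 640000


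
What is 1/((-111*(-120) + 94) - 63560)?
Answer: -1/50146 ≈ -1.9942e-5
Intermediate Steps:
1/((-111*(-120) + 94) - 63560) = 1/((13320 + 94) - 63560) = 1/(13414 - 63560) = 1/(-50146) = -1/50146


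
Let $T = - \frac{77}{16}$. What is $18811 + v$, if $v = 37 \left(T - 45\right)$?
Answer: $\frac{271487}{16} \approx 16968.0$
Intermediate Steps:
$T = - \frac{77}{16}$ ($T = \left(-77\right) \frac{1}{16} = - \frac{77}{16} \approx -4.8125$)
$v = - \frac{29489}{16}$ ($v = 37 \left(- \frac{77}{16} - 45\right) = 37 \left(- \frac{797}{16}\right) = - \frac{29489}{16} \approx -1843.1$)
$18811 + v = 18811 - \frac{29489}{16} = \frac{271487}{16}$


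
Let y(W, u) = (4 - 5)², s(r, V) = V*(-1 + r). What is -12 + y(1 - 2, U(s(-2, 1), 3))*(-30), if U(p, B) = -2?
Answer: -42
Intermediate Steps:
y(W, u) = 1 (y(W, u) = (-1)² = 1)
-12 + y(1 - 2, U(s(-2, 1), 3))*(-30) = -12 + 1*(-30) = -12 - 30 = -42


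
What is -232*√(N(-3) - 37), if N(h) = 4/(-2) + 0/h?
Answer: -232*I*√39 ≈ -1448.8*I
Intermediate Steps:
N(h) = -2 (N(h) = 4*(-½) + 0 = -2 + 0 = -2)
-232*√(N(-3) - 37) = -232*√(-2 - 37) = -232*I*√39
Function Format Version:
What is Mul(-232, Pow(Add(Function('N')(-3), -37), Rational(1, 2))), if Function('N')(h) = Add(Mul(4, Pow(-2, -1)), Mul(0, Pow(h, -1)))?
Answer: Mul(-232, I, Pow(39, Rational(1, 2))) ≈ Mul(-1448.8, I)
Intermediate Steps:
Function('N')(h) = -2 (Function('N')(h) = Add(Mul(4, Rational(-1, 2)), 0) = Add(-2, 0) = -2)
Mul(-232, Pow(Add(Function('N')(-3), -37), Rational(1, 2))) = Mul(-232, Pow(Add(-2, -37), Rational(1, 2))) = Mul(-232, Pow(-39, Rational(1, 2))) = Mul(-232, Mul(I, Pow(39, Rational(1, 2)))) = Mul(-232, I, Pow(39, Rational(1, 2)))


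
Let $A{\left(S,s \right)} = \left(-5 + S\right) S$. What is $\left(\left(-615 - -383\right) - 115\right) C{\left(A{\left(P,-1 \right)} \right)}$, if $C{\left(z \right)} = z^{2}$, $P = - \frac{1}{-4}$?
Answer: $- \frac{125267}{256} \approx -489.32$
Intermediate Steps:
$P = \frac{1}{4}$ ($P = \left(-1\right) \left(- \frac{1}{4}\right) = \frac{1}{4} \approx 0.25$)
$A{\left(S,s \right)} = S \left(-5 + S\right)$
$\left(\left(-615 - -383\right) - 115\right) C{\left(A{\left(P,-1 \right)} \right)} = \left(\left(-615 - -383\right) - 115\right) \left(\frac{-5 + \frac{1}{4}}{4}\right)^{2} = \left(\left(-615 + 383\right) - 115\right) \left(\frac{1}{4} \left(- \frac{19}{4}\right)\right)^{2} = \left(-232 - 115\right) \left(- \frac{19}{16}\right)^{2} = \left(-347\right) \frac{361}{256} = - \frac{125267}{256}$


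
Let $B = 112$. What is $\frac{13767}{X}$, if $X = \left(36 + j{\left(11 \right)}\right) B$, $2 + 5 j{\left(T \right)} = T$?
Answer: $\frac{22945}{7056} \approx 3.2518$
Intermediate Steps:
$j{\left(T \right)} = - \frac{2}{5} + \frac{T}{5}$
$X = \frac{21168}{5}$ ($X = \left(36 + \left(- \frac{2}{5} + \frac{1}{5} \cdot 11\right)\right) 112 = \left(36 + \left(- \frac{2}{5} + \frac{11}{5}\right)\right) 112 = \left(36 + \frac{9}{5}\right) 112 = \frac{189}{5} \cdot 112 = \frac{21168}{5} \approx 4233.6$)
$\frac{13767}{X} = \frac{13767}{\frac{21168}{5}} = 13767 \cdot \frac{5}{21168} = \frac{22945}{7056}$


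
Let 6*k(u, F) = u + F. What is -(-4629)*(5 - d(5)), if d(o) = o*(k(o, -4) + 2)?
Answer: -54005/2 ≈ -27003.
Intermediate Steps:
k(u, F) = F/6 + u/6 (k(u, F) = (u + F)/6 = (F + u)/6 = F/6 + u/6)
d(o) = o*(4/3 + o/6) (d(o) = o*(((⅙)*(-4) + o/6) + 2) = o*((-⅔ + o/6) + 2) = o*(4/3 + o/6))
-(-4629)*(5 - d(5)) = -(-4629)*(5 - 5*(8 + 5)/6) = -(-4629)*(5 - 5*13/6) = -(-4629)*(5 - 1*65/6) = -(-4629)*(5 - 65/6) = -(-4629)*(-35)/6 = -1543*35/2 = -54005/2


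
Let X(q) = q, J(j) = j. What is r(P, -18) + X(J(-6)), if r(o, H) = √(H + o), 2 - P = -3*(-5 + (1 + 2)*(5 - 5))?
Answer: -6 + I*√31 ≈ -6.0 + 5.5678*I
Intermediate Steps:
P = -13 (P = 2 - (-3)*(-5 + (1 + 2)*(5 - 5)) = 2 - (-3)*(-5 + 3*0) = 2 - (-3)*(-5 + 0) = 2 - (-3)*(-5) = 2 - 1*15 = 2 - 15 = -13)
r(P, -18) + X(J(-6)) = √(-18 - 13) - 6 = √(-31) - 6 = I*√31 - 6 = -6 + I*√31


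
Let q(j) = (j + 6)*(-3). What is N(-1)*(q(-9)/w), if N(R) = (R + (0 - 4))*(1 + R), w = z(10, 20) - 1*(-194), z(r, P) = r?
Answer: 0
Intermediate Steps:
q(j) = -18 - 3*j (q(j) = (6 + j)*(-3) = -18 - 3*j)
w = 204 (w = 10 - 1*(-194) = 10 + 194 = 204)
N(R) = (1 + R)*(-4 + R) (N(R) = (R - 4)*(1 + R) = (-4 + R)*(1 + R) = (1 + R)*(-4 + R))
N(-1)*(q(-9)/w) = (-4 + (-1)**2 - 3*(-1))*((-18 - 3*(-9))/204) = (-4 + 1 + 3)*((-18 + 27)*(1/204)) = 0*(9*(1/204)) = 0*(3/68) = 0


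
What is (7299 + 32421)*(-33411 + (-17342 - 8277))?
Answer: -2344671600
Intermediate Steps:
(7299 + 32421)*(-33411 + (-17342 - 8277)) = 39720*(-33411 - 25619) = 39720*(-59030) = -2344671600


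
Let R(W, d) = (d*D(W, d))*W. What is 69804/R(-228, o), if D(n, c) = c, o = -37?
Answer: -5817/26011 ≈ -0.22364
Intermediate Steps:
R(W, d) = W*d² (R(W, d) = (d*d)*W = d²*W = W*d²)
69804/R(-228, o) = 69804/((-228*(-37)²)) = 69804/((-228*1369)) = 69804/(-312132) = 69804*(-1/312132) = -5817/26011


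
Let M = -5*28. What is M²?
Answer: 19600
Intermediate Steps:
M = -140
M² = (-140)² = 19600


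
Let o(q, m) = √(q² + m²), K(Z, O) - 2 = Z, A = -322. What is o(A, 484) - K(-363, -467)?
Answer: 361 + 2*√84485 ≈ 942.33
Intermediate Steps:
K(Z, O) = 2 + Z
o(q, m) = √(m² + q²)
o(A, 484) - K(-363, -467) = √(484² + (-322)²) - (2 - 363) = √(234256 + 103684) - 1*(-361) = √337940 + 361 = 2*√84485 + 361 = 361 + 2*√84485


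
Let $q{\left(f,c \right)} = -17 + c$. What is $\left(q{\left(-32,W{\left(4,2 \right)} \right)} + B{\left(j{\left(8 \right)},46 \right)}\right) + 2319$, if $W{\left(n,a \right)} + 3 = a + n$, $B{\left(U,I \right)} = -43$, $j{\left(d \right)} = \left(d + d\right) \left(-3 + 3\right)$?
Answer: $2262$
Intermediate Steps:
$j{\left(d \right)} = 0$ ($j{\left(d \right)} = 2 d 0 = 0$)
$W{\left(n,a \right)} = -3 + a + n$ ($W{\left(n,a \right)} = -3 + \left(a + n\right) = -3 + a + n$)
$\left(q{\left(-32,W{\left(4,2 \right)} \right)} + B{\left(j{\left(8 \right)},46 \right)}\right) + 2319 = \left(\left(-17 + \left(-3 + 2 + 4\right)\right) - 43\right) + 2319 = \left(\left(-17 + 3\right) - 43\right) + 2319 = \left(-14 - 43\right) + 2319 = -57 + 2319 = 2262$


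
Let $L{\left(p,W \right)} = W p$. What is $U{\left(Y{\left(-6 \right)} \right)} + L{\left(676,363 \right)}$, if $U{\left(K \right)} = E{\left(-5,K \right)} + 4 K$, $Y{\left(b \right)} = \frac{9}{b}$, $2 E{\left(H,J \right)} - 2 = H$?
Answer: $\frac{490761}{2} \approx 2.4538 \cdot 10^{5}$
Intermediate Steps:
$E{\left(H,J \right)} = 1 + \frac{H}{2}$
$U{\left(K \right)} = - \frac{3}{2} + 4 K$ ($U{\left(K \right)} = \left(1 + \frac{1}{2} \left(-5\right)\right) + 4 K = \left(1 - \frac{5}{2}\right) + 4 K = - \frac{3}{2} + 4 K$)
$U{\left(Y{\left(-6 \right)} \right)} + L{\left(676,363 \right)} = \left(- \frac{3}{2} + 4 \frac{9}{-6}\right) + 363 \cdot 676 = \left(- \frac{3}{2} + 4 \cdot 9 \left(- \frac{1}{6}\right)\right) + 245388 = \left(- \frac{3}{2} + 4 \left(- \frac{3}{2}\right)\right) + 245388 = \left(- \frac{3}{2} - 6\right) + 245388 = - \frac{15}{2} + 245388 = \frac{490761}{2}$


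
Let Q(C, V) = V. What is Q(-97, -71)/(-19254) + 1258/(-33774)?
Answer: -1212421/36126922 ≈ -0.033560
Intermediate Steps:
Q(-97, -71)/(-19254) + 1258/(-33774) = -71/(-19254) + 1258/(-33774) = -71*(-1/19254) + 1258*(-1/33774) = 71/19254 - 629/16887 = -1212421/36126922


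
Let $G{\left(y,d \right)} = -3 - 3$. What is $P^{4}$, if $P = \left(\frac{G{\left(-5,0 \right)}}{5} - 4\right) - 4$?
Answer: $\frac{4477456}{625} \approx 7163.9$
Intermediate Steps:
$G{\left(y,d \right)} = -6$ ($G{\left(y,d \right)} = -3 - 3 = -6$)
$P = - \frac{46}{5}$ ($P = \left(- \frac{6}{5} - 4\right) - 4 = - \frac{26}{5} - 4 = - \frac{46}{5} \approx -9.2$)
$P^{4} = \left(- \frac{46}{5}\right)^{4} = \frac{4477456}{625}$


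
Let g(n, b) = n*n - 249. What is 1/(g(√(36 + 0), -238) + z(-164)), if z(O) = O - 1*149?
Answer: -1/526 ≈ -0.0019011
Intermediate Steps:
z(O) = -149 + O (z(O) = O - 149 = -149 + O)
g(n, b) = -249 + n² (g(n, b) = n² - 249 = -249 + n²)
1/(g(√(36 + 0), -238) + z(-164)) = 1/((-249 + (√(36 + 0))²) + (-149 - 164)) = 1/((-249 + (√36)²) - 313) = 1/((-249 + 6²) - 313) = 1/((-249 + 36) - 313) = 1/(-213 - 313) = 1/(-526) = -1/526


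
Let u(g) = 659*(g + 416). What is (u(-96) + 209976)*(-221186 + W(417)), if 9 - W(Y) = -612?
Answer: -92826103640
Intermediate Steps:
W(Y) = 621 (W(Y) = 9 - 1*(-612) = 9 + 612 = 621)
u(g) = 274144 + 659*g (u(g) = 659*(416 + g) = 274144 + 659*g)
(u(-96) + 209976)*(-221186 + W(417)) = ((274144 + 659*(-96)) + 209976)*(-221186 + 621) = ((274144 - 63264) + 209976)*(-220565) = (210880 + 209976)*(-220565) = 420856*(-220565) = -92826103640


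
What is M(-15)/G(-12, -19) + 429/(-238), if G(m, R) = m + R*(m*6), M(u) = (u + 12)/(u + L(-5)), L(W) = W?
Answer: -1938961/1075760 ≈ -1.8024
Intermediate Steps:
M(u) = (12 + u)/(-5 + u) (M(u) = (u + 12)/(u - 5) = (12 + u)/(-5 + u))
G(m, R) = m + 6*R*m (G(m, R) = m + R*(6*m) = m + 6*R*m)
M(-15)/G(-12, -19) + 429/(-238) = ((12 - 15)/(-5 - 15))/((-12*(1 + 6*(-19)))) + 429/(-238) = (-3/(-20))/((-12*(1 - 114))) + 429*(-1/238) = (-1/20*(-3))/((-12*(-113))) - 429/238 = (3/20)/1356 - 429/238 = (3/20)*(1/1356) - 429/238 = 1/9040 - 429/238 = -1938961/1075760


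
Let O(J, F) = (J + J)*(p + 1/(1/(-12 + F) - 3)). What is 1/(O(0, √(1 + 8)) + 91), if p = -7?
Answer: 1/91 ≈ 0.010989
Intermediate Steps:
O(J, F) = 2*J*(-7 + 1/(-3 + 1/(-12 + F))) (O(J, F) = (J + J)*(-7 + 1/(1/(-12 + F) - 3)) = (2*J)*(-7 + 1/(-3 + 1/(-12 + F))) = 2*J*(-7 + 1/(-3 + 1/(-12 + F))))
1/(O(0, √(1 + 8)) + 91) = 1/(2*0*(271 - 22*√(1 + 8))/(-37 + 3*√(1 + 8)) + 91) = 1/(2*0*(271 - 22*√9)/(-37 + 3*√9) + 91) = 1/(2*0*(271 - 22*3)/(-37 + 3*3) + 91) = 1/(2*0*(271 - 66)/(-37 + 9) + 91) = 1/(2*0*205/(-28) + 91) = 1/(2*0*(-1/28)*205 + 91) = 1/(0 + 91) = 1/91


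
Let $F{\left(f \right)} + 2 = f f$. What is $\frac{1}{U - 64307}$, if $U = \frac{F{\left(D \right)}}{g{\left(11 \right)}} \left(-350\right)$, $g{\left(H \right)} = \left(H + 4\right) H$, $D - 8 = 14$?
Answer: $- \frac{33}{2155871} \approx -1.5307 \cdot 10^{-5}$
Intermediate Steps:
$D = 22$ ($D = 8 + 14 = 22$)
$F{\left(f \right)} = -2 + f^{2}$ ($F{\left(f \right)} = -2 + f f = -2 + f^{2}$)
$g{\left(H \right)} = H \left(4 + H\right)$ ($g{\left(H \right)} = \left(4 + H\right) H = H \left(4 + H\right)$)
$U = - \frac{33740}{33}$ ($U = \frac{-2 + 22^{2}}{11 \left(4 + 11\right)} \left(-350\right) = \frac{-2 + 484}{11 \cdot 15} \left(-350\right) = \frac{482}{165} \left(-350\right) = - \frac{33740}{33} \approx -1022.4$)
$\frac{1}{U - 64307} = \frac{1}{- \frac{33740}{33} - 64307} = \frac{1}{- \frac{2155871}{33}} = - \frac{33}{2155871}$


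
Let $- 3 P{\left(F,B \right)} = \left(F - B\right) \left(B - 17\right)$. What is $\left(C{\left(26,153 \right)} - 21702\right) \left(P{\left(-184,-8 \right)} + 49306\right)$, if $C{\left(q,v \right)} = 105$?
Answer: $-1033186082$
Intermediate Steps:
$P{\left(F,B \right)} = - \frac{\left(-17 + B\right) \left(F - B\right)}{3}$ ($P{\left(F,B \right)} = - \frac{\left(F - B\right) \left(B - 17\right)}{3} = - \frac{\left(F - B\right) \left(-17 + B\right)}{3} = - \frac{\left(-17 + B\right) \left(F - B\right)}{3}$)
$\left(C{\left(26,153 \right)} - 21702\right) \left(P{\left(-184,-8 \right)} + 49306\right) = \left(105 - 21702\right) \left(\left(\left(- \frac{17}{3}\right) \left(-8\right) + \frac{\left(-8\right)^{2}}{3} + \frac{17}{3} \left(-184\right) - \left(- \frac{8}{3}\right) \left(-184\right)\right) + 49306\right) = - 21597 \left(\left(\frac{136}{3} + \frac{1}{3} \cdot 64 - \frac{3128}{3} - \frac{1472}{3}\right) + 49306\right) = - 21597 \left(\left(\frac{136}{3} + \frac{64}{3} - \frac{3128}{3} - \frac{1472}{3}\right) + 49306\right) = - 21597 \left(- \frac{4400}{3} + 49306\right) = \left(-21597\right) \frac{143518}{3} = -1033186082$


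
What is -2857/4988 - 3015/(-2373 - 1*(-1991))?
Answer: 6973723/952708 ≈ 7.3199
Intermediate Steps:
-2857/4988 - 3015/(-2373 - 1*(-1991)) = -2857*1/4988 - 3015/(-2373 + 1991) = -2857/4988 - 3015/(-382) = -2857/4988 - 3015*(-1/382) = -2857/4988 + 3015/382 = 6973723/952708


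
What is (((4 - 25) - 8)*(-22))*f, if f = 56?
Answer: 35728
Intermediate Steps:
(((4 - 25) - 8)*(-22))*f = (((4 - 25) - 8)*(-22))*56 = ((-21 - 8)*(-22))*56 = -29*(-22)*56 = 638*56 = 35728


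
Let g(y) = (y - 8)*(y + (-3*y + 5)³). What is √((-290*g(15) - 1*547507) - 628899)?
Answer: 2*√32178286 ≈ 11345.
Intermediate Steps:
g(y) = (-8 + y)*(y + (5 - 3*y)³)
√((-290*g(15) - 1*547507) - 628899) = √((-290*(-1000 - 1304*15² - 27*15⁴ + 351*15³ + 1917*15) - 1*547507) - 628899) = √((-290*(-1000 - 1304*225 - 27*50625 + 351*3375 + 28755) - 547507) - 628899) = √((-290*(-1000 - 293400 - 1366875 + 1184625 + 28755) - 547507) - 628899) = √((-290*(-447895) - 547507) - 628899) = √((129889550 - 547507) - 628899) = √(129342043 - 628899) = √128713144 = 2*√32178286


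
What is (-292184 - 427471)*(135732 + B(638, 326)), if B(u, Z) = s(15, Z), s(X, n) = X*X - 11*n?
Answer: -95261452005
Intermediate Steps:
s(X, n) = X² - 11*n
B(u, Z) = 225 - 11*Z (B(u, Z) = 15² - 11*Z = 225 - 11*Z)
(-292184 - 427471)*(135732 + B(638, 326)) = (-292184 - 427471)*(135732 + (225 - 11*326)) = -719655*(135732 + (225 - 3586)) = -719655*(135732 - 3361) = -719655*132371 = -95261452005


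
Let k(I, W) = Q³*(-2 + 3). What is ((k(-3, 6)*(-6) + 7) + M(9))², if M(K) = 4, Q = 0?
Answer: 121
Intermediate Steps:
k(I, W) = 0 (k(I, W) = 0³*(-2 + 3) = 0*1 = 0)
((k(-3, 6)*(-6) + 7) + M(9))² = ((0*(-6) + 7) + 4)² = ((0 + 7) + 4)² = (7 + 4)² = 11² = 121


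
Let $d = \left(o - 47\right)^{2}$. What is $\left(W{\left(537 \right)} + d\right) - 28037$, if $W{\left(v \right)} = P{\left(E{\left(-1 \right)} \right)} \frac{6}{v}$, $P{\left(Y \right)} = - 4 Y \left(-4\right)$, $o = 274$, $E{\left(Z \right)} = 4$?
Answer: $\frac{4205196}{179} \approx 23493.0$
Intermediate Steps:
$P{\left(Y \right)} = 16 Y$
$d = 51529$ ($d = \left(274 - 47\right)^{2} = 227^{2} = 51529$)
$W{\left(v \right)} = \frac{384}{v}$ ($W{\left(v \right)} = 16 \cdot 4 \frac{6}{v} = 64 \frac{6}{v} = \frac{384}{v}$)
$\left(W{\left(537 \right)} + d\right) - 28037 = \left(\frac{384}{537} + 51529\right) - 28037 = \left(384 \cdot \frac{1}{537} + 51529\right) - 28037 = \left(\frac{128}{179} + 51529\right) - 28037 = \frac{9223819}{179} - 28037 = \frac{4205196}{179}$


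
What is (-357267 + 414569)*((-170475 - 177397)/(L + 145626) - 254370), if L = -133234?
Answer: -22580575907428/1549 ≈ -1.4578e+10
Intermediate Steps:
(-357267 + 414569)*((-170475 - 177397)/(L + 145626) - 254370) = (-357267 + 414569)*((-170475 - 177397)/(-133234 + 145626) - 254370) = 57302*(-347872/12392 - 254370) = 57302*(-347872*1/12392 - 254370) = 57302*(-43484/1549 - 254370) = 57302*(-394062614/1549) = -22580575907428/1549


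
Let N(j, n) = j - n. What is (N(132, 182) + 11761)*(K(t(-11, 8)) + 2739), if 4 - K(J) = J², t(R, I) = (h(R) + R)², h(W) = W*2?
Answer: -13856197558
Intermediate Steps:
h(W) = 2*W
t(R, I) = 9*R² (t(R, I) = (2*R + R)² = (3*R)² = 9*R²)
K(J) = 4 - J²
(N(132, 182) + 11761)*(K(t(-11, 8)) + 2739) = ((132 - 1*182) + 11761)*((4 - (9*(-11)²)²) + 2739) = ((132 - 182) + 11761)*((4 - (9*121)²) + 2739) = (-50 + 11761)*((4 - 1*1089²) + 2739) = 11711*((4 - 1*1185921) + 2739) = 11711*((4 - 1185921) + 2739) = 11711*(-1185917 + 2739) = 11711*(-1183178) = -13856197558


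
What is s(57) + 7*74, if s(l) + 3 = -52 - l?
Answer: 406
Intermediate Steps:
s(l) = -55 - l (s(l) = -3 + (-52 - l) = -55 - l)
s(57) + 7*74 = (-55 - 1*57) + 7*74 = (-55 - 57) + 518 = -112 + 518 = 406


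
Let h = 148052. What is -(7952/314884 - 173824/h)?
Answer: 3347317932/2913700373 ≈ 1.1488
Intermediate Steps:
-(7952/314884 - 173824/h) = -(7952/314884 - 173824/148052) = -(7952*(1/314884) - 173824*1/148052) = -(1988/78721 - 43456/37013) = -1*(-3347317932/2913700373) = 3347317932/2913700373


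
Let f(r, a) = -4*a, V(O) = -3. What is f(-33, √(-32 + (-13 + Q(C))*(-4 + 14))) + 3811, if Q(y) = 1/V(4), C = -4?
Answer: 3811 - 16*I*√93/3 ≈ 3811.0 - 51.433*I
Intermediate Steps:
Q(y) = -⅓ (Q(y) = 1/(-3) = -⅓)
f(-33, √(-32 + (-13 + Q(C))*(-4 + 14))) + 3811 = -4*√(-32 + (-13 - ⅓)*(-4 + 14)) + 3811 = -4*√(-32 - 40/3*10) + 3811 = -4*√(-32 - 400/3) + 3811 = -16*I*√93/3 + 3811 = 3811 - 16*I*√93/3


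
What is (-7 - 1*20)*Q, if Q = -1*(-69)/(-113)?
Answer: 1863/113 ≈ 16.487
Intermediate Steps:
Q = -69/113 (Q = 69*(-1/113) = -69/113 ≈ -0.61062)
(-7 - 1*20)*Q = (-7 - 1*20)*(-69/113) = (-7 - 20)*(-69/113) = -27*(-69/113) = 1863/113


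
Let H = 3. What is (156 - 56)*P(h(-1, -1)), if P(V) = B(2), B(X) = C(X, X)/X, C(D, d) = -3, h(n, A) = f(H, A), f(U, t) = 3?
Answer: -150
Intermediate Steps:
h(n, A) = 3
B(X) = -3/X
P(V) = -3/2
(156 - 56)*P(h(-1, -1)) = (156 - 56)*(-3/2) = 100*(-3/2) = -150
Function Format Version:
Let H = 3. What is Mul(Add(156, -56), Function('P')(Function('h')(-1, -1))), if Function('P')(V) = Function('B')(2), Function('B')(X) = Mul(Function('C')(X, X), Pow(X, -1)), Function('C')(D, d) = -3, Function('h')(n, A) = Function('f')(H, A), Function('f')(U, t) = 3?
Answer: -150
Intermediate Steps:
Function('h')(n, A) = 3
Function('B')(X) = Mul(-3, Pow(X, -1))
Function('P')(V) = Rational(-3, 2) (Function('P')(V) = Mul(-3, Pow(2, -1)) = Mul(-3, Rational(1, 2)) = Rational(-3, 2))
Mul(Add(156, -56), Function('P')(Function('h')(-1, -1))) = Mul(Add(156, -56), Rational(-3, 2)) = Mul(100, Rational(-3, 2)) = -150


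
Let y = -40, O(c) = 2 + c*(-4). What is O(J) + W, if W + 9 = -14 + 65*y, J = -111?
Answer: -2177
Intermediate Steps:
O(c) = 2 - 4*c
W = -2623 (W = -9 + (-14 + 65*(-40)) = -9 + (-14 - 2600) = -9 - 2614 = -2623)
O(J) + W = (2 - 4*(-111)) - 2623 = (2 + 444) - 2623 = 446 - 2623 = -2177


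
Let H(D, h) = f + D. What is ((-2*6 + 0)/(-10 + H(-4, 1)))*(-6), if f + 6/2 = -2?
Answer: -72/19 ≈ -3.7895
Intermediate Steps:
f = -5 (f = -3 - 2 = -5)
H(D, h) = -5 + D
((-2*6 + 0)/(-10 + H(-4, 1)))*(-6) = ((-2*6 + 0)/(-10 + (-5 - 4)))*(-6) = ((-12 + 0)/(-10 - 9))*(-6) = (-12/(-19))*(-6) = -1/19*(-12)*(-6) = (12/19)*(-6) = -72/19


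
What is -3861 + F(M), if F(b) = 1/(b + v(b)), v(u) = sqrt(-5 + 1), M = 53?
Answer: -10860940/2813 - 2*I/2813 ≈ -3861.0 - 0.00071098*I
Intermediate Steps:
v(u) = 2*I (v(u) = sqrt(-4) = 2*I)
F(b) = 1/(b + 2*I)
-3861 + F(M) = -3861 + 1/(53 + 2*I) = -3861 + (53 - 2*I)/2813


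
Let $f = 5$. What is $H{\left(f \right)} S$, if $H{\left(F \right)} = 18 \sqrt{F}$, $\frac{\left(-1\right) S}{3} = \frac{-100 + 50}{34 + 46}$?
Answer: $\frac{135 \sqrt{5}}{4} \approx 75.467$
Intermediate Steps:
$S = \frac{15}{8}$ ($S = - 3 \frac{-100 + 50}{34 + 46} = - 3 \left(- \frac{50}{80}\right) = - 3 \left(\left(-50\right) \frac{1}{80}\right) = \left(-3\right) \left(- \frac{5}{8}\right) = \frac{15}{8} \approx 1.875$)
$H{\left(f \right)} S = 18 \sqrt{5} \cdot \frac{15}{8} = \frac{135 \sqrt{5}}{4}$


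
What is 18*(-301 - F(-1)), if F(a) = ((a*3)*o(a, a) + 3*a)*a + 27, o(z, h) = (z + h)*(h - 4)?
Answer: -6498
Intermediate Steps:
o(z, h) = (-4 + h)*(h + z) (o(z, h) = (h + z)*(-4 + h) = (-4 + h)*(h + z))
F(a) = 27 + a*(3*a + 3*a*(-8*a + 2*a²)) (F(a) = ((a*3)*(a² - 4*a - 4*a + a*a) + 3*a)*a + 27 = ((3*a)*(a² - 4*a - 4*a + a²) + 3*a)*a + 27 = ((3*a)*(-8*a + 2*a²) + 3*a)*a + 27 = (3*a*(-8*a + 2*a²) + 3*a)*a + 27 = (3*a + 3*a*(-8*a + 2*a²))*a + 27 = a*(3*a + 3*a*(-8*a + 2*a²)) + 27 = 27 + a*(3*a + 3*a*(-8*a + 2*a²)))
18*(-301 - F(-1)) = 18*(-301 - (27 + 3*(-1)² + 6*(-1)³*(-4 - 1))) = 18*(-301 - (27 + 3*1 + 6*(-1)*(-5))) = 18*(-301 - (27 + 3 + 30)) = 18*(-301 - 1*60) = 18*(-301 - 60) = 18*(-361) = -6498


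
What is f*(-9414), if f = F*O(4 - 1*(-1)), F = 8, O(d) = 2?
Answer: -150624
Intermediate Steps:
f = 16 (f = 8*2 = 16)
f*(-9414) = 16*(-9414) = -150624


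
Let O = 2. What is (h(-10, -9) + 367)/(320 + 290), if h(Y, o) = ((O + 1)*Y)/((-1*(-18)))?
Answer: 548/915 ≈ 0.59891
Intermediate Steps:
h(Y, o) = Y/6 (h(Y, o) = ((2 + 1)*Y)/((-1*(-18))) = (3*Y)/18 = (3*Y)*(1/18) = Y/6)
(h(-10, -9) + 367)/(320 + 290) = ((1/6)*(-10) + 367)/(320 + 290) = (-5/3 + 367)/610 = (1096/3)*(1/610) = 548/915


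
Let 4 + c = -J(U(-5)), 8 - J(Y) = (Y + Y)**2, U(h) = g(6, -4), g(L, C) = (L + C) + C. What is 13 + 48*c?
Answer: 205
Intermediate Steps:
g(L, C) = L + 2*C (g(L, C) = (C + L) + C = L + 2*C)
U(h) = -2 (U(h) = 6 + 2*(-4) = 6 - 8 = -2)
J(Y) = 8 - 4*Y**2 (J(Y) = 8 - (Y + Y)**2 = 8 - (2*Y)**2 = 8 - 4*Y**2)
c = 4 (c = -4 - (8 - 4*(-2)**2) = -4 - (8 - 4*4) = -4 - (8 - 16) = -4 - 1*(-8) = -4 + 8 = 4)
13 + 48*c = 13 + 48*4 = 13 + 192 = 205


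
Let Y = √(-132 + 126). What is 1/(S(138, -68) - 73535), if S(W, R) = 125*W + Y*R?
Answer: I/(-56285*I + 68*√6) ≈ -1.7767e-5 + 5.2577e-8*I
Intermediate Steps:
Y = I*√6 (Y = √(-6) = I*√6 ≈ 2.4495*I)
S(W, R) = 125*W + I*R*√6 (S(W, R) = 125*W + (I*√6)*R = 125*W + I*R*√6)
1/(S(138, -68) - 73535) = 1/((125*138 + I*(-68)*√6) - 73535) = 1/((17250 - 68*I*√6) - 73535) = 1/(-56285 - 68*I*√6)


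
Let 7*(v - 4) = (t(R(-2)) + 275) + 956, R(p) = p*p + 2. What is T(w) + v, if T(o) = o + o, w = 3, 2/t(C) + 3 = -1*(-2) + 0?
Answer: 1299/7 ≈ 185.57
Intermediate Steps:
R(p) = 2 + p² (R(p) = p² + 2 = 2 + p²)
t(C) = -2 (t(C) = 2/(-3 + (-1*(-2) + 0)) = 2/(-3 + (2 + 0)) = 2/(-3 + 2) = 2/(-1) = 2*(-1) = -2)
v = 1257/7 (v = 4 + ((-2 + 275) + 956)/7 = 4 + (273 + 956)/7 = 4 + (⅐)*1229 = 4 + 1229/7 = 1257/7 ≈ 179.57)
T(o) = 2*o
T(w) + v = 2*3 + 1257/7 = 6 + 1257/7 = 1299/7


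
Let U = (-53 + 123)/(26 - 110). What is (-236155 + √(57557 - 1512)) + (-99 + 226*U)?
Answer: -709327/3 + √56045 ≈ -2.3621e+5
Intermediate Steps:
U = -⅚ (U = 70/(-84) = 70*(-1/84) = -⅚ ≈ -0.83333)
(-236155 + √(57557 - 1512)) + (-99 + 226*U) = (-236155 + √(57557 - 1512)) + (-99 + 226*(-⅚)) = (-236155 + √56045) + (-99 - 565/3) = (-236155 + √56045) - 862/3 = -709327/3 + √56045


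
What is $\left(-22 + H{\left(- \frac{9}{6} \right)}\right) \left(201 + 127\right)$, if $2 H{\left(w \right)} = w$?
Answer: $-7462$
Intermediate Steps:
$H{\left(w \right)} = \frac{w}{2}$
$\left(-22 + H{\left(- \frac{9}{6} \right)}\right) \left(201 + 127\right) = \left(-22 + \frac{\left(-9\right) \frac{1}{6}}{2}\right) \left(201 + 127\right) = \left(-22 + \frac{\left(-9\right) \frac{1}{6}}{2}\right) 328 = \left(-22 + \frac{1}{2} \left(- \frac{3}{2}\right)\right) 328 = \left(-22 - \frac{3}{4}\right) 328 = \left(- \frac{91}{4}\right) 328 = -7462$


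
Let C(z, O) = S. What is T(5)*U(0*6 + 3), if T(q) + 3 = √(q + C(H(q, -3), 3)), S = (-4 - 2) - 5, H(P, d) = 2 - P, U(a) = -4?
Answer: 12 - 4*I*√6 ≈ 12.0 - 9.798*I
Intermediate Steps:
S = -11 (S = -6 - 5 = -11)
C(z, O) = -11
T(q) = -3 + √(-11 + q) (T(q) = -3 + √(q - 11) = -3 + √(-11 + q))
T(5)*U(0*6 + 3) = (-3 + √(-11 + 5))*(-4) = (-3 + √(-6))*(-4) = (-3 + I*√6)*(-4) = 12 - 4*I*√6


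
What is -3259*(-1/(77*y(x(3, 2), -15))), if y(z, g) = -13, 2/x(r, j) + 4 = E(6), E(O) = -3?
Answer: -3259/1001 ≈ -3.2557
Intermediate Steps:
x(r, j) = -2/7 (x(r, j) = 2/(-4 - 3) = 2/(-7) = 2*(-1/7) = -2/7)
-3259*(-1/(77*y(x(3, 2), -15))) = -3259/((-77*(-13))) = -3259/1001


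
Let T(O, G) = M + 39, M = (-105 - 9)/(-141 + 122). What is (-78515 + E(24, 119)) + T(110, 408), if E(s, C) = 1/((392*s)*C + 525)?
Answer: -87892442189/1120077 ≈ -78470.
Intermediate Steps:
M = 6 (M = -114/(-19) = -114*(-1/19) = 6)
E(s, C) = 1/(525 + 392*C*s) (E(s, C) = 1/(392*C*s + 525) = 1/(525 + 392*C*s))
T(O, G) = 45 (T(O, G) = 6 + 39 = 45)
(-78515 + E(24, 119)) + T(110, 408) = (-78515 + 1/(7*(75 + 56*119*24))) + 45 = (-78515 + 1/(7*(75 + 159936))) + 45 = (-78515 + (⅐)/160011) + 45 = (-78515 + (⅐)*(1/160011)) + 45 = (-78515 + 1/1120077) + 45 = -87942845654/1120077 + 45 = -87892442189/1120077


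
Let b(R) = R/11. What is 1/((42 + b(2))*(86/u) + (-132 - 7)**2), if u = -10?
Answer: 55/1042703 ≈ 5.2748e-5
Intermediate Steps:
b(R) = R/11 (b(R) = R*(1/11) = R/11)
1/((42 + b(2))*(86/u) + (-132 - 7)**2) = 1/((42 + (1/11)*2)*(86/(-10)) + (-132 - 7)**2) = 1/((42 + 2/11)*(86*(-1/10)) + (-139)**2) = 1/((464/11)*(-43/5) + 19321) = 1/(-19952/55 + 19321) = 1/(1042703/55) = 55/1042703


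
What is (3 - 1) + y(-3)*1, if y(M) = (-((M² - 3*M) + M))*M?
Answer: 47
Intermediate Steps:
y(M) = M*(-M² + 2*M) (y(M) = (-(M² - 2*M))*M = (-M² + 2*M)*M = M*(-M² + 2*M))
(3 - 1) + y(-3)*1 = (3 - 1) + ((-3)²*(2 - 1*(-3)))*1 = 2 + (9*(2 + 3))*1 = 2 + (9*5)*1 = 2 + 45*1 = 2 + 45 = 47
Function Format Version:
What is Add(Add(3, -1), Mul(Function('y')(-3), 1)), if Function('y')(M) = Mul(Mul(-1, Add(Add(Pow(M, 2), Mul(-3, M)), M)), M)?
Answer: 47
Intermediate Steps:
Function('y')(M) = Mul(M, Add(Mul(-1, Pow(M, 2)), Mul(2, M))) (Function('y')(M) = Mul(Mul(-1, Add(Pow(M, 2), Mul(-2, M))), M) = Mul(Add(Mul(-1, Pow(M, 2)), Mul(2, M)), M) = Mul(M, Add(Mul(-1, Pow(M, 2)), Mul(2, M))))
Add(Add(3, -1), Mul(Function('y')(-3), 1)) = Add(Add(3, -1), Mul(Mul(Pow(-3, 2), Add(2, Mul(-1, -3))), 1)) = Add(2, Mul(Mul(9, Add(2, 3)), 1)) = Add(2, Mul(Mul(9, 5), 1)) = Add(2, Mul(45, 1)) = Add(2, 45) = 47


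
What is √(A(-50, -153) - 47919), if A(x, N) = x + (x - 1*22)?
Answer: I*√48041 ≈ 219.18*I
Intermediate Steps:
A(x, N) = -22 + 2*x (A(x, N) = x + (x - 22) = x + (-22 + x) = -22 + 2*x)
√(A(-50, -153) - 47919) = √((-22 + 2*(-50)) - 47919) = √((-22 - 100) - 47919) = √(-122 - 47919) = √(-48041) = I*√48041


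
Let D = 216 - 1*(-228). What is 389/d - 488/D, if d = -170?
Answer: -63919/18870 ≈ -3.3873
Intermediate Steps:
D = 444 (D = 216 + 228 = 444)
389/d - 488/D = 389/(-170) - 488/444 = 389*(-1/170) - 488*1/444 = -389/170 - 122/111 = -63919/18870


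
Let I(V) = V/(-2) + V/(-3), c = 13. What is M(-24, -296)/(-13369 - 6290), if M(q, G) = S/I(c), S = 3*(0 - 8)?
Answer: -48/425945 ≈ -0.00011269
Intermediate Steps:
S = -24 (S = 3*(-8) = -24)
I(V) = -5*V/6 (I(V) = V*(-½) + V*(-⅓) = -V/2 - V/3 = -5*V/6)
M(q, G) = 144/65 (M(q, G) = -24/((-⅚*13)) = -24/(-65/6) = -24*(-6/65) = 144/65)
M(-24, -296)/(-13369 - 6290) = 144/(65*(-13369 - 6290)) = (144/65)/(-19659) = (144/65)*(-1/19659) = -48/425945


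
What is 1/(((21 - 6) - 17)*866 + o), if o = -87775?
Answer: -1/89507 ≈ -1.1172e-5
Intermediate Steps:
1/(((21 - 6) - 17)*866 + o) = 1/(((21 - 6) - 17)*866 - 87775) = 1/((15 - 17)*866 - 87775) = 1/(-2*866 - 87775) = 1/(-1732 - 87775) = 1/(-89507) = -1/89507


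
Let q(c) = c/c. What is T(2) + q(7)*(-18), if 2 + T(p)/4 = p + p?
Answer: -10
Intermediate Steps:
q(c) = 1
T(p) = -8 + 8*p (T(p) = -8 + 4*(p + p) = -8 + 4*(2*p) = -8 + 8*p)
T(2) + q(7)*(-18) = (-8 + 8*2) + 1*(-18) = (-8 + 16) - 18 = 8 - 18 = -10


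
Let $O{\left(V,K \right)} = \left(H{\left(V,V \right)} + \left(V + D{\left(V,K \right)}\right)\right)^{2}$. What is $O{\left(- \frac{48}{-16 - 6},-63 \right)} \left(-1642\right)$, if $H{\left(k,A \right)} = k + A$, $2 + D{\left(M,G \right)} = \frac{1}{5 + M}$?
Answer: $- \frac{27212933322}{755161} \approx -36036.0$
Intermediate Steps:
$D{\left(M,G \right)} = -2 + \frac{1}{5 + M}$
$H{\left(k,A \right)} = A + k$
$O{\left(V,K \right)} = \left(3 V + \frac{-9 - 2 V}{5 + V}\right)^{2}$ ($O{\left(V,K \right)} = \left(\left(V + V\right) + \left(V + \frac{-9 - 2 V}{5 + V}\right)\right)^{2} = \left(2 V + \left(V + \frac{-9 - 2 V}{5 + V}\right)\right)^{2} = \left(3 V + \frac{-9 - 2 V}{5 + V}\right)^{2}$)
$O{\left(- \frac{48}{-16 - 6},-63 \right)} \left(-1642\right) = \frac{\left(-9 + 3 \left(- \frac{48}{-16 - 6}\right)^{2} + 13 \left(- \frac{48}{-16 - 6}\right)\right)^{2}}{\left(5 - \frac{48}{-16 - 6}\right)^{2}} \left(-1642\right) = \frac{\left(-9 + 3 \left(- \frac{48}{-22}\right)^{2} + 13 \left(- \frac{48}{-22}\right)\right)^{2}}{\left(5 - \frac{48}{-22}\right)^{2}} \left(-1642\right) = \frac{\left(-9 + 3 \left(\left(-48\right) \left(- \frac{1}{22}\right)\right)^{2} + 13 \left(\left(-48\right) \left(- \frac{1}{22}\right)\right)\right)^{2}}{\left(5 - - \frac{24}{11}\right)^{2}} \left(-1642\right) = \frac{\left(-9 + 3 \left(\frac{24}{11}\right)^{2} + 13 \cdot \frac{24}{11}\right)^{2}}{\left(5 + \frac{24}{11}\right)^{2}} \left(-1642\right) = \frac{\left(-9 + 3 \cdot \frac{576}{121} + \frac{312}{11}\right)^{2}}{\frac{6241}{121}} \left(-1642\right) = \frac{121 \left(-9 + \frac{1728}{121} + \frac{312}{11}\right)^{2}}{6241} \left(-1642\right) = \frac{121 \left(\frac{4071}{121}\right)^{2}}{6241} \left(-1642\right) = \frac{121}{6241} \cdot \frac{16573041}{14641} \left(-1642\right) = \frac{16573041}{755161} \left(-1642\right) = - \frac{27212933322}{755161}$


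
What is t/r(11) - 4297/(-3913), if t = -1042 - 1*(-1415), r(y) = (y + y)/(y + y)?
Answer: 1463846/3913 ≈ 374.10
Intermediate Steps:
r(y) = 1 (r(y) = (2*y)/((2*y)) = (2*y)*(1/(2*y)) = 1)
t = 373 (t = -1042 + 1415 = 373)
t/r(11) - 4297/(-3913) = 373/1 - 4297/(-3913) = 373*1 - 4297*(-1/3913) = 373 + 4297/3913 = 1463846/3913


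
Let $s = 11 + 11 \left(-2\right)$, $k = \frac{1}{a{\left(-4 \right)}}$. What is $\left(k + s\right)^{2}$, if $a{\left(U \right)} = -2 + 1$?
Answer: $144$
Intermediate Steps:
$a{\left(U \right)} = -1$
$k = -1$ ($k = \frac{1}{-1} = -1$)
$s = -11$ ($s = 11 - 22 = -11$)
$\left(k + s\right)^{2} = \left(-1 - 11\right)^{2} = \left(-12\right)^{2} = 144$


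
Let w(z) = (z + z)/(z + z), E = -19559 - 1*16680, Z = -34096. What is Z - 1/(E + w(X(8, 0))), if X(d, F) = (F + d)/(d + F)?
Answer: -1235570847/36238 ≈ -34096.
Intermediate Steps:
X(d, F) = 1 (X(d, F) = (F + d)/(F + d) = 1)
E = -36239 (E = -19559 - 16680 = -36239)
w(z) = 1 (w(z) = (2*z)/((2*z)) = (2*z)*(1/(2*z)) = 1)
Z - 1/(E + w(X(8, 0))) = -34096 - 1/(-36239 + 1) = -34096 - 1/(-36238) = -34096 - 1*(-1/36238) = -34096 + 1/36238 = -1235570847/36238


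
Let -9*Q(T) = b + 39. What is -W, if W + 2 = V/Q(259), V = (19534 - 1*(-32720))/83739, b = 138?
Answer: 3345988/1646867 ≈ 2.0317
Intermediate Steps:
Q(T) = -59/3 (Q(T) = -(138 + 39)/9 = -⅑*177 = -59/3)
V = 17418/27913 (V = (19534 + 32720)*(1/83739) = 52254*(1/83739) = 17418/27913 ≈ 0.62401)
W = -3345988/1646867 (W = -2 + 17418/(27913*(-59/3)) = -2 + (17418/27913)*(-3/59) = -2 - 52254/1646867 = -3345988/1646867 ≈ -2.0317)
-W = -1*(-3345988/1646867) = 3345988/1646867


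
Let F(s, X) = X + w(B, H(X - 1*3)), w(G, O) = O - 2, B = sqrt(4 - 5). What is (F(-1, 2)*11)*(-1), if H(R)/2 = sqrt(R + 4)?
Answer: -22*sqrt(3) ≈ -38.105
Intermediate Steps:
H(R) = 2*sqrt(4 + R) (H(R) = 2*sqrt(R + 4) = 2*sqrt(4 + R))
B = I (B = sqrt(-1) = I ≈ 1.0*I)
w(G, O) = -2 + O
F(s, X) = -2 + X + 2*sqrt(1 + X) (F(s, X) = X + (-2 + 2*sqrt(4 + (X - 1*3))) = X + (-2 + 2*sqrt(4 + (X - 3))) = X + (-2 + 2*sqrt(4 + (-3 + X))) = X + (-2 + 2*sqrt(1 + X)) = -2 + X + 2*sqrt(1 + X))
(F(-1, 2)*11)*(-1) = ((-2 + 2 + 2*sqrt(1 + 2))*11)*(-1) = ((-2 + 2 + 2*sqrt(3))*11)*(-1) = ((2*sqrt(3))*11)*(-1) = (22*sqrt(3))*(-1) = -22*sqrt(3)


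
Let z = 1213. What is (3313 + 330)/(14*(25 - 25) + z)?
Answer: 3643/1213 ≈ 3.0033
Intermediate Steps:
(3313 + 330)/(14*(25 - 25) + z) = (3313 + 330)/(14*(25 - 25) + 1213) = 3643/(14*0 + 1213) = 3643/(0 + 1213) = 3643/1213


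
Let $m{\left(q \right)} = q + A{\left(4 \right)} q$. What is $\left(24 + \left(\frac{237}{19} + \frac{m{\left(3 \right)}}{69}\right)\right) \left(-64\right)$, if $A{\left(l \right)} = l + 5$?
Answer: $- \frac{1032256}{437} \approx -2362.1$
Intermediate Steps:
$A{\left(l \right)} = 5 + l$
$m{\left(q \right)} = 10 q$ ($m{\left(q \right)} = q + \left(5 + 4\right) q = q + 9 q = 10 q$)
$\left(24 + \left(\frac{237}{19} + \frac{m{\left(3 \right)}}{69}\right)\right) \left(-64\right) = \left(24 + \left(\frac{237}{19} + \frac{10 \cdot 3}{69}\right)\right) \left(-64\right) = \left(24 + \left(237 \cdot \frac{1}{19} + 30 \cdot \frac{1}{69}\right)\right) \left(-64\right) = \left(24 + \left(\frac{237}{19} + \frac{10}{23}\right)\right) \left(-64\right) = \left(24 + \frac{5641}{437}\right) \left(-64\right) = \frac{16129}{437} \left(-64\right) = - \frac{1032256}{437}$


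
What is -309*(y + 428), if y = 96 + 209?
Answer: -226497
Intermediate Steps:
y = 305
-309*(y + 428) = -309*(305 + 428) = -309*733 = -226497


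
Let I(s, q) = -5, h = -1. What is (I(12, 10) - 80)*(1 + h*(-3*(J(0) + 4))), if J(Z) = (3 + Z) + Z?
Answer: -1870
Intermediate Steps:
J(Z) = 3 + 2*Z
(I(12, 10) - 80)*(1 + h*(-3*(J(0) + 4))) = (-5 - 80)*(1 - (-3)*((3 + 2*0) + 4)) = -85*(1 - (-3)*((3 + 0) + 4)) = -85*(1 - (-3)*(3 + 4)) = -85*(1 - (-3)*7) = -85*(1 - 1*(-21)) = -85*(1 + 21) = -85*22 = -1870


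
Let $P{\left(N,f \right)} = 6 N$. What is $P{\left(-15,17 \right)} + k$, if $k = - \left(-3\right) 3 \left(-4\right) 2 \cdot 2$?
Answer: $-234$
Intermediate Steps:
$k = -144$ ($k = - \left(-9\right) \left(-4\right) 2 \cdot 2 = - 36 \cdot 2 \cdot 2 = - 72 \cdot 2 = \left(-1\right) 144 = -144$)
$P{\left(-15,17 \right)} + k = 6 \left(-15\right) - 144 = -90 - 144 = -234$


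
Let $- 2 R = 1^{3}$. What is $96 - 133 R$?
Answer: $\frac{325}{2} \approx 162.5$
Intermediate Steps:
$R = - \frac{1}{2}$ ($R = - \frac{1^{3}}{2} = \left(- \frac{1}{2}\right) 1 = - \frac{1}{2} \approx -0.5$)
$96 - 133 R = 96 - - \frac{133}{2} = 96 + \frac{133}{2} = \frac{325}{2}$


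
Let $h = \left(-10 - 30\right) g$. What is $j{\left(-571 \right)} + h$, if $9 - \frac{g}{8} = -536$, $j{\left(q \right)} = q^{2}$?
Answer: $151641$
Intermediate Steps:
$g = 4360$ ($g = 72 - -4288 = 72 + 4288 = 4360$)
$h = -174400$ ($h = \left(-10 - 30\right) 4360 = \left(-40\right) 4360 = -174400$)
$j{\left(-571 \right)} + h = \left(-571\right)^{2} - 174400 = 326041 - 174400 = 151641$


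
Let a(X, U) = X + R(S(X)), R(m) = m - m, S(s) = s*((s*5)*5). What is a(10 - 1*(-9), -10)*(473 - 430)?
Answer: 817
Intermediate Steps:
S(s) = 25*s² (S(s) = s*((5*s)*5) = s*(25*s) = 25*s²)
R(m) = 0
a(X, U) = X (a(X, U) = X + 0 = X)
a(10 - 1*(-9), -10)*(473 - 430) = (10 - 1*(-9))*(473 - 430) = (10 + 9)*43 = 19*43 = 817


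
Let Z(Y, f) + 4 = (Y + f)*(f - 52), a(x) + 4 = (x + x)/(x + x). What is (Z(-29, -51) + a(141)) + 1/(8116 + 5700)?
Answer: 113747129/13816 ≈ 8233.0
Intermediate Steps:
a(x) = -3 (a(x) = -4 + (x + x)/(x + x) = -4 + (2*x)/((2*x)) = -4 + (2*x)*(1/(2*x)) = -4 + 1 = -3)
Z(Y, f) = -4 + (-52 + f)*(Y + f) (Z(Y, f) = -4 + (Y + f)*(f - 52) = -4 + (Y + f)*(-52 + f) = -4 + (-52 + f)*(Y + f))
(Z(-29, -51) + a(141)) + 1/(8116 + 5700) = ((-4 + (-51)² - 52*(-29) - 52*(-51) - 29*(-51)) - 3) + 1/(8116 + 5700) = ((-4 + 2601 + 1508 + 2652 + 1479) - 3) + 1/13816 = (8236 - 3) + 1/13816 = 8233 + 1/13816 = 113747129/13816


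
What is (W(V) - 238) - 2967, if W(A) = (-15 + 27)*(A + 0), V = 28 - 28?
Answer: -3205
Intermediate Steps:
V = 0
W(A) = 12*A
(W(V) - 238) - 2967 = (12*0 - 238) - 2967 = (0 - 238) - 2967 = -238 - 2967 = -3205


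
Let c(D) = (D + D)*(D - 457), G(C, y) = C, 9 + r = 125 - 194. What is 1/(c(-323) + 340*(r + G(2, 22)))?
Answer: 1/478040 ≈ 2.0919e-6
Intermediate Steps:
r = -78 (r = -9 + (125 - 194) = -9 - 69 = -78)
c(D) = 2*D*(-457 + D) (c(D) = (2*D)*(-457 + D) = 2*D*(-457 + D))
1/(c(-323) + 340*(r + G(2, 22))) = 1/(2*(-323)*(-457 - 323) + 340*(-78 + 2)) = 1/(2*(-323)*(-780) + 340*(-76)) = 1/(503880 - 25840) = 1/478040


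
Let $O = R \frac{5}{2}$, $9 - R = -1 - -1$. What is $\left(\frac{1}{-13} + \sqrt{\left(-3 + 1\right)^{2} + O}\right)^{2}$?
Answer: $\frac{8959}{338} - \frac{\sqrt{106}}{13} \approx 25.714$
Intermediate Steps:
$R = 9$ ($R = 9 - \left(-1 - -1\right) = 9 - \left(-1 + 1\right) = 9 - 0 = 9 + 0 = 9$)
$O = \frac{45}{2}$ ($O = 9 \cdot \frac{5}{2} = \frac{45}{2} \approx 22.5$)
$\left(\frac{1}{-13} + \sqrt{\left(-3 + 1\right)^{2} + O}\right)^{2} = \left(\frac{1}{-13} + \sqrt{\left(-3 + 1\right)^{2} + \frac{45}{2}}\right)^{2} = \left(- \frac{1}{13} + \sqrt{\left(-2\right)^{2} + \frac{45}{2}}\right)^{2} = \left(- \frac{1}{13} + \sqrt{4 + \frac{45}{2}}\right)^{2} = \left(- \frac{1}{13} + \sqrt{\frac{53}{2}}\right)^{2} = \left(- \frac{1}{13} + \frac{\sqrt{106}}{2}\right)^{2}$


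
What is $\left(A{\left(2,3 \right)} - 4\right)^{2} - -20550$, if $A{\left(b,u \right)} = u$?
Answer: $20551$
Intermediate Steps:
$\left(A{\left(2,3 \right)} - 4\right)^{2} - -20550 = \left(3 - 4\right)^{2} - -20550 = \left(-1\right)^{2} + 20550 = 1 + 20550 = 20551$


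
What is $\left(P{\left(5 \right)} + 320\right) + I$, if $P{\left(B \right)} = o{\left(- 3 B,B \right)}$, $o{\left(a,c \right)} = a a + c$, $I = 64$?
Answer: $614$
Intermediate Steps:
$o{\left(a,c \right)} = c + a^{2}$ ($o{\left(a,c \right)} = a^{2} + c = c + a^{2}$)
$P{\left(B \right)} = B + 9 B^{2}$ ($P{\left(B \right)} = B + \left(- 3 B\right)^{2} = B + 9 B^{2}$)
$\left(P{\left(5 \right)} + 320\right) + I = \left(5 \left(1 + 9 \cdot 5\right) + 320\right) + 64 = \left(5 \left(1 + 45\right) + 320\right) + 64 = \left(5 \cdot 46 + 320\right) + 64 = \left(230 + 320\right) + 64 = 550 + 64 = 614$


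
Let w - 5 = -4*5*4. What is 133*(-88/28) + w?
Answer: -493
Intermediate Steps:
w = -75 (w = 5 - 4*5*4 = 5 - 20*4 = 5 - 80 = -75)
133*(-88/28) + w = 133*(-88/28) - 75 = 133*(-88*1/28) - 75 = 133*(-22/7) - 75 = -418 - 75 = -493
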